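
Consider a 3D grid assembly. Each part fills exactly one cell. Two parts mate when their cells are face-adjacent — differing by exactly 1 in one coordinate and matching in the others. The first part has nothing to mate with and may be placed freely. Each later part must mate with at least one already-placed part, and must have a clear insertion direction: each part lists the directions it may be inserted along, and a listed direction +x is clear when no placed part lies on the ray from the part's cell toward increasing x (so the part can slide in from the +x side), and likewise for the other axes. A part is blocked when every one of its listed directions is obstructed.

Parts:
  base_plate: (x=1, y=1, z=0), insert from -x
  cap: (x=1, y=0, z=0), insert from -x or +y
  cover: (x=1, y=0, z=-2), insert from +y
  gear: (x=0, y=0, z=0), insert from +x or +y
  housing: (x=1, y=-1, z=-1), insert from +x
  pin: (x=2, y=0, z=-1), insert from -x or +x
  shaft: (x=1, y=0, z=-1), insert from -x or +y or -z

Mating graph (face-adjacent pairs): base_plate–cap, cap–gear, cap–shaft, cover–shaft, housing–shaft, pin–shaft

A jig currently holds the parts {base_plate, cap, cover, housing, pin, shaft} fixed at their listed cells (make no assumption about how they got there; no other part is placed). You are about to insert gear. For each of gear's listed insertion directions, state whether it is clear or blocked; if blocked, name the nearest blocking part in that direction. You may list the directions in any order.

+x: blocked by cap; +y: clear

+x: nearest on ray is cap@(1, 0, 0) ⇒ blocked
+y: ray from gear(0, 0, 0) has no placed part ⇒ clear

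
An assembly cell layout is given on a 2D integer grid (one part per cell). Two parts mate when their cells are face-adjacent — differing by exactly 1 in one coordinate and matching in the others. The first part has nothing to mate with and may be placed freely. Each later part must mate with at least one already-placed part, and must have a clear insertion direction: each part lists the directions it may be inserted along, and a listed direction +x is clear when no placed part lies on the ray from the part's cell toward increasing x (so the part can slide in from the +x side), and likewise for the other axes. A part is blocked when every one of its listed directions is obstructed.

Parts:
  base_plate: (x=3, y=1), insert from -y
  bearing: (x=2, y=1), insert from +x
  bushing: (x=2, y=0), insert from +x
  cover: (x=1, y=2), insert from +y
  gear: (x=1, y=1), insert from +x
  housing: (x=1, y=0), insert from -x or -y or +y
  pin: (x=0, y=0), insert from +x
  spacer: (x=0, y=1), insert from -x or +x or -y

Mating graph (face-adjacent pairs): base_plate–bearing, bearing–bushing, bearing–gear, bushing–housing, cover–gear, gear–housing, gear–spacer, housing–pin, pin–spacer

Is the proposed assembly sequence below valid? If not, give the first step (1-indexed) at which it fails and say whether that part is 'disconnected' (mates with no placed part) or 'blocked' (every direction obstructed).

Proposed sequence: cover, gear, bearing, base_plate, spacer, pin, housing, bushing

Valid

1. cover@(1, 2) [+y clear] — {cover}
2. gear@(1, 1) [+x clear] — {cover, gear}
3. bearing@(2, 1) [+x clear] — {bearing, cover, gear}
4. base_plate@(3, 1) [-y clear] — {base_plate, bearing, cover, gear}
5. spacer@(0, 1) [-x clear] — {base_plate, bearing, cover, gear, spacer}
6. pin@(0, 0) [+x clear] — {base_plate, bearing, cover, gear, pin, spacer}
7. housing@(1, 0) [-y clear] — {base_plate, bearing, cover, gear, housing, pin, spacer}
8. bushing@(2, 0) [+x clear] — {base_plate, bearing, bushing, cover, gear, housing, pin, spacer}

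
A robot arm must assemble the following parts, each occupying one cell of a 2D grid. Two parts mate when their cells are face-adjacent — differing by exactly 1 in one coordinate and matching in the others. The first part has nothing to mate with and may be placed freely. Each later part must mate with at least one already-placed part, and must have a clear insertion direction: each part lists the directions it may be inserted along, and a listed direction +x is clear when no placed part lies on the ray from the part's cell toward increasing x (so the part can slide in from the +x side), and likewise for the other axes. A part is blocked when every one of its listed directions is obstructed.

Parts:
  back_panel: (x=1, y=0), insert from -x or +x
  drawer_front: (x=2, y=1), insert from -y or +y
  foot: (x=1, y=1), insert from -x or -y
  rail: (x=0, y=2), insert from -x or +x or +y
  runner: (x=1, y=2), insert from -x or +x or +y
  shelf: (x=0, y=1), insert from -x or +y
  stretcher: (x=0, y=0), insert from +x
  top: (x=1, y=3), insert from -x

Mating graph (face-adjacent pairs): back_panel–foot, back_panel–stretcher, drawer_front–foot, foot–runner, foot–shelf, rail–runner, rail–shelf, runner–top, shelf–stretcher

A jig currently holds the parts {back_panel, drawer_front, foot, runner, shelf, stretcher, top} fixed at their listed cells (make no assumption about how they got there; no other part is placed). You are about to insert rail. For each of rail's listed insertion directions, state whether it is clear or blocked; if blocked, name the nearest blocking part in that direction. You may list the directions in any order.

+x: blocked by runner; +y: clear; -x: clear

-x: ray from rail(0, 2) has no placed part ⇒ clear
+x: nearest on ray is runner@(1, 2) ⇒ blocked
+y: ray from rail(0, 2) has no placed part ⇒ clear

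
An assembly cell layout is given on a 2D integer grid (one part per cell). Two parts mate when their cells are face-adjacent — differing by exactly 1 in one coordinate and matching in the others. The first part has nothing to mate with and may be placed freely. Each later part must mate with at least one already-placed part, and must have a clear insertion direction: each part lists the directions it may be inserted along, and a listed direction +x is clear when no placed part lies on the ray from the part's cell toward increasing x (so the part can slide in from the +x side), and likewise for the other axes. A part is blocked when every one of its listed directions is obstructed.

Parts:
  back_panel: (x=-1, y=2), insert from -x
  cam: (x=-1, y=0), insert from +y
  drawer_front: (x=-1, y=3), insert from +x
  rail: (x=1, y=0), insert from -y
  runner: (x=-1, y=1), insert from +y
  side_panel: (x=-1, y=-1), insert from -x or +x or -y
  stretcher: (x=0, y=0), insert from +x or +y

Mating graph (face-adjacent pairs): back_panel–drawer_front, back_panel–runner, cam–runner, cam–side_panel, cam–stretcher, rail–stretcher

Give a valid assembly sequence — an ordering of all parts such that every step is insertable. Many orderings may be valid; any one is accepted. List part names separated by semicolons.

1. side_panel@(-1, -1) [-x clear] — {side_panel}
2. cam@(-1, 0) [+y clear] — {cam, side_panel}
3. runner@(-1, 1) [+y clear] — {cam, runner, side_panel}
4. back_panel@(-1, 2) [-x clear] — {back_panel, cam, runner, side_panel}
5. drawer_front@(-1, 3) [+x clear] — {back_panel, cam, drawer_front, runner, side_panel}
6. stretcher@(0, 0) [+x clear] — {back_panel, cam, drawer_front, runner, side_panel, stretcher}
7. rail@(1, 0) [-y clear] — {back_panel, cam, drawer_front, rail, runner, side_panel, stretcher}

side_panel; cam; runner; back_panel; drawer_front; stretcher; rail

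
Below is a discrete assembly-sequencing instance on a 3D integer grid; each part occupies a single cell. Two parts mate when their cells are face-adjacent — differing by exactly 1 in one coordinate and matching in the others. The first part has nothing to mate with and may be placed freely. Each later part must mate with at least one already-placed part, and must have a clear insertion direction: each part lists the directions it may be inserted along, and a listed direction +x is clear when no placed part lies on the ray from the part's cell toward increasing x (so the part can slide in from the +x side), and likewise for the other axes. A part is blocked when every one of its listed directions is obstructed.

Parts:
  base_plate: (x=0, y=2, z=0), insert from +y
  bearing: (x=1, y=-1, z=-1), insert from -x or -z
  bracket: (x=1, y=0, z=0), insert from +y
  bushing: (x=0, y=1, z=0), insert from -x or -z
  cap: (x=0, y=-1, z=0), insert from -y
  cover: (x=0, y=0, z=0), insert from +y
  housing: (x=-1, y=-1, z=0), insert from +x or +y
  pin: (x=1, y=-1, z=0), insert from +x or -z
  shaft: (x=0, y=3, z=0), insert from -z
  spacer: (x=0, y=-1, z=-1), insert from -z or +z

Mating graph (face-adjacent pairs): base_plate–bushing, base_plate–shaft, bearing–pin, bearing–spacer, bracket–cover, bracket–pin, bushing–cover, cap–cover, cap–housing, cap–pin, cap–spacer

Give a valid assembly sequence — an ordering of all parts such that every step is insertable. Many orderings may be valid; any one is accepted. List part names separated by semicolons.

cap; spacer; bearing; cover; bracket; housing; bushing; base_plate; shaft; pin

1. cap@(0, -1, 0) [-y clear] — {cap}
2. spacer@(0, -1, -1) [-z clear] — {cap, spacer}
3. bearing@(1, -1, -1) [-z clear] — {bearing, cap, spacer}
4. cover@(0, 0, 0) [+y clear] — {bearing, cap, cover, spacer}
5. bracket@(1, 0, 0) [+y clear] — {bearing, bracket, cap, cover, spacer}
6. housing@(-1, -1, 0) [+y clear] — {bearing, bracket, cap, cover, housing, spacer}
7. bushing@(0, 1, 0) [-x clear] — {bearing, bracket, bushing, cap, cover, housing, spacer}
8. base_plate@(0, 2, 0) [+y clear] — {base_plate, bearing, bracket, bushing, cap, cover, housing, spacer}
9. shaft@(0, 3, 0) [-z clear] — {base_plate, bearing, bracket, bushing, cap, cover, housing, shaft, spacer}
10. pin@(1, -1, 0) [+x clear] — {base_plate, bearing, bracket, bushing, cap, cover, housing, pin, shaft, spacer}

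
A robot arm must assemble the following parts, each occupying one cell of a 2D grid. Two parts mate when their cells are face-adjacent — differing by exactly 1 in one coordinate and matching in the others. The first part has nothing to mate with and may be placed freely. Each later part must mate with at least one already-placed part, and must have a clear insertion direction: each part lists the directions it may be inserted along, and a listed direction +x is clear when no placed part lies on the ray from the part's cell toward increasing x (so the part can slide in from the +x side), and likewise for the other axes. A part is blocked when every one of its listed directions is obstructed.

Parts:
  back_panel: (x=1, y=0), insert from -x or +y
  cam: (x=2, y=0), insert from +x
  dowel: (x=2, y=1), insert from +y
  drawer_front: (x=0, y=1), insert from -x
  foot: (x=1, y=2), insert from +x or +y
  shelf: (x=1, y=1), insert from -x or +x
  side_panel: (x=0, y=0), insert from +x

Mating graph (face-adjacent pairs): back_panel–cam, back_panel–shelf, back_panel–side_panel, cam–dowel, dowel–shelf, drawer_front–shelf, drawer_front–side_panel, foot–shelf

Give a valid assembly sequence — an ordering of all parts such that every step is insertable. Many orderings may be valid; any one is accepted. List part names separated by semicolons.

1. side_panel@(0, 0) [+x clear] — {side_panel}
2. back_panel@(1, 0) [+y clear] — {back_panel, side_panel}
3. drawer_front@(0, 1) [-x clear] — {back_panel, drawer_front, side_panel}
4. shelf@(1, 1) [+x clear] — {back_panel, drawer_front, shelf, side_panel}
5. foot@(1, 2) [+x clear] — {back_panel, drawer_front, foot, shelf, side_panel}
6. dowel@(2, 1) [+y clear] — {back_panel, dowel, drawer_front, foot, shelf, side_panel}
7. cam@(2, 0) [+x clear] — {back_panel, cam, dowel, drawer_front, foot, shelf, side_panel}

side_panel; back_panel; drawer_front; shelf; foot; dowel; cam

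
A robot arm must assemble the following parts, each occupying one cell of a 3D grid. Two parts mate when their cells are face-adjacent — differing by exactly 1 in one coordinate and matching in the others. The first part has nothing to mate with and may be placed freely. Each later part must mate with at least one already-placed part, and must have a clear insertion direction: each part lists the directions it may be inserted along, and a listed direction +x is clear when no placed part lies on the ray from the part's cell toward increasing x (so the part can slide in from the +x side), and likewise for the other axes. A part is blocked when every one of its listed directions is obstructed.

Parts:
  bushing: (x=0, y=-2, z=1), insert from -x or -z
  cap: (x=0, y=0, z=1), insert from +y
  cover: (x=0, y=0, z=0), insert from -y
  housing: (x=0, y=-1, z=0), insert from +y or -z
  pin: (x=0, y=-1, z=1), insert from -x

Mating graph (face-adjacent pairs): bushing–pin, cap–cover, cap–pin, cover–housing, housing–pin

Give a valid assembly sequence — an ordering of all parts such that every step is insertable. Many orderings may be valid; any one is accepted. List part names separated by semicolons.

bushing; pin; cap; cover; housing

1. bushing@(0, -2, 1) [-x clear] — {bushing}
2. pin@(0, -1, 1) [-x clear] — {bushing, pin}
3. cap@(0, 0, 1) [+y clear] — {bushing, cap, pin}
4. cover@(0, 0, 0) [-y clear] — {bushing, cap, cover, pin}
5. housing@(0, -1, 0) [-z clear] — {bushing, cap, cover, housing, pin}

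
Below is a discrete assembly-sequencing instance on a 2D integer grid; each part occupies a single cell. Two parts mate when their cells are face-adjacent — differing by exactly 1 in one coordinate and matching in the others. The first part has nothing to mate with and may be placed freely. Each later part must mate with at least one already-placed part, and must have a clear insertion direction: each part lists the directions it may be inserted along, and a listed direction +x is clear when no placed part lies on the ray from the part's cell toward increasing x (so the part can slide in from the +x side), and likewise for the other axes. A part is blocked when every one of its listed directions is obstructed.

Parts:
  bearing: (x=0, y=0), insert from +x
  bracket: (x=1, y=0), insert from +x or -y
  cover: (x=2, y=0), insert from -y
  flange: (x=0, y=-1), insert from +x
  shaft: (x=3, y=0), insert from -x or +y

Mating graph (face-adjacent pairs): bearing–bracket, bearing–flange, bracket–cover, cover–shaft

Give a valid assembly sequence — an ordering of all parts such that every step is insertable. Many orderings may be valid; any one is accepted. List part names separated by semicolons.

bearing; bracket; cover; shaft; flange

1. bearing@(0, 0) [+x clear] — {bearing}
2. bracket@(1, 0) [+x clear] — {bearing, bracket}
3. cover@(2, 0) [-y clear] — {bearing, bracket, cover}
4. shaft@(3, 0) [+y clear] — {bearing, bracket, cover, shaft}
5. flange@(0, -1) [+x clear] — {bearing, bracket, cover, flange, shaft}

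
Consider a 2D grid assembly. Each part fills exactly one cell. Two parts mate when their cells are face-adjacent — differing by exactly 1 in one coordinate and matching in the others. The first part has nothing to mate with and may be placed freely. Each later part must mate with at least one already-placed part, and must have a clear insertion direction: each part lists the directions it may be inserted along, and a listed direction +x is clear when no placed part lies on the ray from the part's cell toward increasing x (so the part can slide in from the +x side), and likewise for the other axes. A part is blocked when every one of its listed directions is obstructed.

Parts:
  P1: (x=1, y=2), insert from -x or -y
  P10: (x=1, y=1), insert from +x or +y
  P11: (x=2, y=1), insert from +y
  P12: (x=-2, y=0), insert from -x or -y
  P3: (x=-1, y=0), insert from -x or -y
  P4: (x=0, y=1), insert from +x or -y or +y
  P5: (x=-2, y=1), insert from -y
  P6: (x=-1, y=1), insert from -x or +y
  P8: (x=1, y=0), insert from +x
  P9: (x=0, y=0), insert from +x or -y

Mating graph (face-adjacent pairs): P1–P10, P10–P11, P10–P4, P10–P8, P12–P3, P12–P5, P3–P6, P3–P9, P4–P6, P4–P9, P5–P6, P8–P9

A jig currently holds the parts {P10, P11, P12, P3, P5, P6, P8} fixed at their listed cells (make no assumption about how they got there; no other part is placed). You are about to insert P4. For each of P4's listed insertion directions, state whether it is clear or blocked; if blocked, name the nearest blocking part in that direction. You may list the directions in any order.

+x: blocked by P10; +y: clear; -y: clear

+x: nearest on ray is P10@(1, 1) ⇒ blocked
-y: ray from P4(0, 1) has no placed part ⇒ clear
+y: ray from P4(0, 1) has no placed part ⇒ clear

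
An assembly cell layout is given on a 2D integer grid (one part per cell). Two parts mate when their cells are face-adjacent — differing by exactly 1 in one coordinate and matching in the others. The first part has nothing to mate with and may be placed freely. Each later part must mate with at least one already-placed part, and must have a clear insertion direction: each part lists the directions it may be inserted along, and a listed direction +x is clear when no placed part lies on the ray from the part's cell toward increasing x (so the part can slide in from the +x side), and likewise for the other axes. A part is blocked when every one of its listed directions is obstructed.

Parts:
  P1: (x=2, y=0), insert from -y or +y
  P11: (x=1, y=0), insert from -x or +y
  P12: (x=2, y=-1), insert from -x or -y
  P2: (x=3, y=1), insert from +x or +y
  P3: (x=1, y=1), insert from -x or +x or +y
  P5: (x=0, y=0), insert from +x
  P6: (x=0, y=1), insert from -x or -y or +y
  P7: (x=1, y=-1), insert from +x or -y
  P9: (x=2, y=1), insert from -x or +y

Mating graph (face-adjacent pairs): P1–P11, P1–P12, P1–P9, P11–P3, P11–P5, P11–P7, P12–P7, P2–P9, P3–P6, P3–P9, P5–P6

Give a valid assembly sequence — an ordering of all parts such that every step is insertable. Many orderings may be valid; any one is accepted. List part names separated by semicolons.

P6; P5; P11; P1; P12; P9; P2; P7; P3

1. P6@(0, 1) [-x clear] — {P6}
2. P5@(0, 0) [+x clear] — {P5, P6}
3. P11@(1, 0) [+y clear] — {P11, P5, P6}
4. P1@(2, 0) [-y clear] — {P1, P11, P5, P6}
5. P12@(2, -1) [-x clear] — {P1, P11, P12, P5, P6}
6. P9@(2, 1) [+y clear] — {P1, P11, P12, P5, P6, P9}
7. P2@(3, 1) [+x clear] — {P1, P11, P12, P2, P5, P6, P9}
8. P7@(1, -1) [-y clear] — {P1, P11, P12, P2, P5, P6, P7, P9}
9. P3@(1, 1) [+y clear] — {P1, P11, P12, P2, P3, P5, P6, P7, P9}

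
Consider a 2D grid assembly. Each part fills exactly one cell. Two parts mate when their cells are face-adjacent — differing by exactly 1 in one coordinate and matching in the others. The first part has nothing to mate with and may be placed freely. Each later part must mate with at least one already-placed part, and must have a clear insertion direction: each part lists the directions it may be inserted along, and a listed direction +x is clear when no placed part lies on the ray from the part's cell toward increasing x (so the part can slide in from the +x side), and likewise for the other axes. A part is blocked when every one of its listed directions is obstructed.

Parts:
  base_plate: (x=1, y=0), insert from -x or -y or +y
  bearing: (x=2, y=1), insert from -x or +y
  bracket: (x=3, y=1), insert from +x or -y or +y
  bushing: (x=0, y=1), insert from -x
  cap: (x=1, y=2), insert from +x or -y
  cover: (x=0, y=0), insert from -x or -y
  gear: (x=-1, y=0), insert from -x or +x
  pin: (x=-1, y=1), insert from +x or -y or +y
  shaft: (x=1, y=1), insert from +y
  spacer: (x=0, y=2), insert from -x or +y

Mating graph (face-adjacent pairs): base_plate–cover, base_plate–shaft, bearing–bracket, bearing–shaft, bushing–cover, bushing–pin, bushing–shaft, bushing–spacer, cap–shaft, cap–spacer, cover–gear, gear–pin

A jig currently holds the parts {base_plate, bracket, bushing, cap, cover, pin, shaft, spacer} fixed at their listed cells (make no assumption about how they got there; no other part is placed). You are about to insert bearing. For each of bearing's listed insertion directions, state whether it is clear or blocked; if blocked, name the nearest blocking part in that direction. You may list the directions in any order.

-x: nearest on ray is shaft@(1, 1) ⇒ blocked
+y: ray from bearing(2, 1) has no placed part ⇒ clear

+y: clear; -x: blocked by shaft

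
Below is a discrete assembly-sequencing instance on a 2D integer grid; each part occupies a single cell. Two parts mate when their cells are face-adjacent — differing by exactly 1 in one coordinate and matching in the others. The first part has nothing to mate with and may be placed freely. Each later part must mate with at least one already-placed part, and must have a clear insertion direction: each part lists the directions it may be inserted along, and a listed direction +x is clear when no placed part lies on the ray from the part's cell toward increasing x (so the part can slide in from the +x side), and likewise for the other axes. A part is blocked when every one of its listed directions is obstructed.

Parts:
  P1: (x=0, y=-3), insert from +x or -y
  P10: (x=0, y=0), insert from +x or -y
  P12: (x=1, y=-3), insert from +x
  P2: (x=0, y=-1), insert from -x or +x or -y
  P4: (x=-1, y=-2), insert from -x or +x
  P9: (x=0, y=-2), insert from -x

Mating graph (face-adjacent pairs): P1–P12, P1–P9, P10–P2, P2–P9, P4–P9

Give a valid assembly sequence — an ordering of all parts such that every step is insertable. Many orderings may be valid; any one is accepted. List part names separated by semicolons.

1. P2@(0, -1) [-x clear] — {P2}
2. P9@(0, -2) [-x clear] — {P2, P9}
3. P4@(-1, -2) [-x clear] — {P2, P4, P9}
4. P1@(0, -3) [+x clear] — {P1, P2, P4, P9}
5. P12@(1, -3) [+x clear] — {P1, P12, P2, P4, P9}
6. P10@(0, 0) [+x clear] — {P1, P10, P12, P2, P4, P9}

P2; P9; P4; P1; P12; P10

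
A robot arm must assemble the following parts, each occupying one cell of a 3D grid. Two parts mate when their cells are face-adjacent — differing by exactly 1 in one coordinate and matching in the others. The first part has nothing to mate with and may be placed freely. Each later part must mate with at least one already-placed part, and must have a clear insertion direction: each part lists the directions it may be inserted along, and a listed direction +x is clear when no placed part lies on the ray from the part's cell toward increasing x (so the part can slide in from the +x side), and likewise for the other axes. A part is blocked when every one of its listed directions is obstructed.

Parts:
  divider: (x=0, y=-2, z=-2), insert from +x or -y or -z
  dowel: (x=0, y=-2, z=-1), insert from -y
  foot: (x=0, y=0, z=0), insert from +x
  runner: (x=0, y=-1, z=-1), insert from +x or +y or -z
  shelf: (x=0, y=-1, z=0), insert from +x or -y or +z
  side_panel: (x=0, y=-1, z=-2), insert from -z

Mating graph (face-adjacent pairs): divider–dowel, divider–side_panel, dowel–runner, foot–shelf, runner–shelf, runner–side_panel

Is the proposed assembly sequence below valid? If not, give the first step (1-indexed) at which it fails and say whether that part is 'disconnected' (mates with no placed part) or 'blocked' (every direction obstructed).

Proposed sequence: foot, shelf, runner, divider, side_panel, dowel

Invalid at step 4 (disconnected)

1. foot@(0, 0, 0) [+x clear] — {foot}
2. shelf@(0, -1, 0) [+x clear] — {foot, shelf}
3. runner@(0, -1, -1) [+x clear] — {foot, runner, shelf}
4. divider@(0, -2, -2) — no placed neighbour ⇒ disconnected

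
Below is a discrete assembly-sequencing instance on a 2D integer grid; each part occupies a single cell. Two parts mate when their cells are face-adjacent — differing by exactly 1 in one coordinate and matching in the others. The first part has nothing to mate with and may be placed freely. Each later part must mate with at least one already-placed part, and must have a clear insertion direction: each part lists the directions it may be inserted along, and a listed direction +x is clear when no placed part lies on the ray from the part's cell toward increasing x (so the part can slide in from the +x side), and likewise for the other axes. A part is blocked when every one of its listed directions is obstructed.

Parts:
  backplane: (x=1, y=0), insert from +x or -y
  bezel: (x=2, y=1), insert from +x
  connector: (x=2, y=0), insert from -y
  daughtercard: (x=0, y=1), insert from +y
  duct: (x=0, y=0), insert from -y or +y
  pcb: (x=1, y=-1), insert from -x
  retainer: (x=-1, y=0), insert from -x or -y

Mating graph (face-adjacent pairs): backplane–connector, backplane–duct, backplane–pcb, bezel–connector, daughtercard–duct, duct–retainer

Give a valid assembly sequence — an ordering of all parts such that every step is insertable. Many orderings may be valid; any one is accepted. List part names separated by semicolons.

1. backplane@(1, 0) [+x clear] — {backplane}
2. connector@(2, 0) [-y clear] — {backplane, connector}
3. bezel@(2, 1) [+x clear] — {backplane, bezel, connector}
4. duct@(0, 0) [-y clear] — {backplane, bezel, connector, duct}
5. retainer@(-1, 0) [-x clear] — {backplane, bezel, connector, duct, retainer}
6. daughtercard@(0, 1) [+y clear] — {backplane, bezel, connector, daughtercard, duct, retainer}
7. pcb@(1, -1) [-x clear] — {backplane, bezel, connector, daughtercard, duct, pcb, retainer}

backplane; connector; bezel; duct; retainer; daughtercard; pcb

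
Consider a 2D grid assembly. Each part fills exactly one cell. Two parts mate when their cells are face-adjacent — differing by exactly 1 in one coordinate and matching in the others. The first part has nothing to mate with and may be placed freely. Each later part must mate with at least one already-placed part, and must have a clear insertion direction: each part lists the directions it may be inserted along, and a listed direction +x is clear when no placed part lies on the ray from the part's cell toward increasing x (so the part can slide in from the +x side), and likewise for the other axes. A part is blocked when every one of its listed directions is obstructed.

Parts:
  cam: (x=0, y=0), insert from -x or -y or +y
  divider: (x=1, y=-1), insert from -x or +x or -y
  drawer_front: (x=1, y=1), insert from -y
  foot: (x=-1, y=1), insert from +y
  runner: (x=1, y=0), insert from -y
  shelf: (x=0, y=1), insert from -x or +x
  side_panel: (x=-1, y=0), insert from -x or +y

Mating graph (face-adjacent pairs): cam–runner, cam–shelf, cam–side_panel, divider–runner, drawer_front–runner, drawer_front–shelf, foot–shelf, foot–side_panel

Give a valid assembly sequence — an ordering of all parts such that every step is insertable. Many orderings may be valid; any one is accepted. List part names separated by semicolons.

1. shelf@(0, 1) [-x clear] — {shelf}
2. cam@(0, 0) [-x clear] — {cam, shelf}
3. drawer_front@(1, 1) [-y clear] — {cam, drawer_front, shelf}
4. runner@(1, 0) [-y clear] — {cam, drawer_front, runner, shelf}
5. foot@(-1, 1) [+y clear] — {cam, drawer_front, foot, runner, shelf}
6. divider@(1, -1) [-x clear] — {cam, divider, drawer_front, foot, runner, shelf}
7. side_panel@(-1, 0) [-x clear] — {cam, divider, drawer_front, foot, runner, shelf, side_panel}

shelf; cam; drawer_front; runner; foot; divider; side_panel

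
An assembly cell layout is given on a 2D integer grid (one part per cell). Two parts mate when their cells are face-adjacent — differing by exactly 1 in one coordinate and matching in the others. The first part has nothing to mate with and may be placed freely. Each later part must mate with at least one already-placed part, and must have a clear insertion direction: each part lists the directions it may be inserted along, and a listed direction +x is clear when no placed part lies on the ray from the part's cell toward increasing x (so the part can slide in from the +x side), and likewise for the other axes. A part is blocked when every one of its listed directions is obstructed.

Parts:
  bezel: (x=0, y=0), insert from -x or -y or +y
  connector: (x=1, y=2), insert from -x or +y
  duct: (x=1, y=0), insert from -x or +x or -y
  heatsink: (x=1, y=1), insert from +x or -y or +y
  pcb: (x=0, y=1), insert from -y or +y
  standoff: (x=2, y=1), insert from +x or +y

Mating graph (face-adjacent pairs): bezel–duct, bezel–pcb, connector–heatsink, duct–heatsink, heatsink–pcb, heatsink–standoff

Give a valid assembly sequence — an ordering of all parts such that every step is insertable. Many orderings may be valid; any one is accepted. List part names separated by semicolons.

1. heatsink@(1, 1) [+x clear] — {heatsink}
2. standoff@(2, 1) [+x clear] — {heatsink, standoff}
3. duct@(1, 0) [-x clear] — {duct, heatsink, standoff}
4. pcb@(0, 1) [-y clear] — {duct, heatsink, pcb, standoff}
5. bezel@(0, 0) [-x clear] — {bezel, duct, heatsink, pcb, standoff}
6. connector@(1, 2) [-x clear] — {bezel, connector, duct, heatsink, pcb, standoff}

heatsink; standoff; duct; pcb; bezel; connector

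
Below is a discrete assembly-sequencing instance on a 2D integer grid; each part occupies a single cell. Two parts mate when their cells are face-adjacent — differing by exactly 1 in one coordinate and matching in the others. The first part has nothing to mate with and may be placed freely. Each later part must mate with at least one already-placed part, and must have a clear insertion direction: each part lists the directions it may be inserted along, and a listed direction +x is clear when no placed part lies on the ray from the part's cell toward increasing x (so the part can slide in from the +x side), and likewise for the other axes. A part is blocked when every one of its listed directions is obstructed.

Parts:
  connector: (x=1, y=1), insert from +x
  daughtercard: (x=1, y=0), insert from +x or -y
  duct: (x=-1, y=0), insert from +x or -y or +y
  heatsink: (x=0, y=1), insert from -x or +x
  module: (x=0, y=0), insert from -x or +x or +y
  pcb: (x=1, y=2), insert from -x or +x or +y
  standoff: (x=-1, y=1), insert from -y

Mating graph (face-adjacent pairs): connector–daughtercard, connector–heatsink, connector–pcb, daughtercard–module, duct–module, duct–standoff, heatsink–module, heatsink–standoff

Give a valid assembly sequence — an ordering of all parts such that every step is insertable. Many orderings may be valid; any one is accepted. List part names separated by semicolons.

1. standoff@(-1, 1) [-y clear] — {standoff}
2. heatsink@(0, 1) [+x clear] — {heatsink, standoff}
3. module@(0, 0) [-x clear] — {heatsink, module, standoff}
4. daughtercard@(1, 0) [+x clear] — {daughtercard, heatsink, module, standoff}
5. connector@(1, 1) [+x clear] — {connector, daughtercard, heatsink, module, standoff}
6. pcb@(1, 2) [-x clear] — {connector, daughtercard, heatsink, module, pcb, standoff}
7. duct@(-1, 0) [-y clear] — {connector, daughtercard, duct, heatsink, module, pcb, standoff}

standoff; heatsink; module; daughtercard; connector; pcb; duct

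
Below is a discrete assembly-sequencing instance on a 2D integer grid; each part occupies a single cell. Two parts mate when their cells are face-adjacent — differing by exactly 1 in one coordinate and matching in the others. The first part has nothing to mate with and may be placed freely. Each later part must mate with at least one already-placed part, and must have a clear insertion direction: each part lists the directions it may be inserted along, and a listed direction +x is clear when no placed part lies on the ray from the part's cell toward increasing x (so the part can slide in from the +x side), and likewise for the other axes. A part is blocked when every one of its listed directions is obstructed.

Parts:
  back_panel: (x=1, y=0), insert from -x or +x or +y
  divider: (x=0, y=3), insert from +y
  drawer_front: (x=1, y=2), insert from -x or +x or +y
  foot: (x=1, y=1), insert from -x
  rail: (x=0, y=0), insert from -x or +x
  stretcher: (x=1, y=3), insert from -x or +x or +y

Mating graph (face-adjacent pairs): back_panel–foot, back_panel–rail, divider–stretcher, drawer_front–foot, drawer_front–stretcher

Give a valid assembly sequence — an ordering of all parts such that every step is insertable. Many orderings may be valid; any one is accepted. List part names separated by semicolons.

1. divider@(0, 3) [+y clear] — {divider}
2. stretcher@(1, 3) [+x clear] — {divider, stretcher}
3. drawer_front@(1, 2) [-x clear] — {divider, drawer_front, stretcher}
4. foot@(1, 1) [-x clear] — {divider, drawer_front, foot, stretcher}
5. back_panel@(1, 0) [-x clear] — {back_panel, divider, drawer_front, foot, stretcher}
6. rail@(0, 0) [-x clear] — {back_panel, divider, drawer_front, foot, rail, stretcher}

divider; stretcher; drawer_front; foot; back_panel; rail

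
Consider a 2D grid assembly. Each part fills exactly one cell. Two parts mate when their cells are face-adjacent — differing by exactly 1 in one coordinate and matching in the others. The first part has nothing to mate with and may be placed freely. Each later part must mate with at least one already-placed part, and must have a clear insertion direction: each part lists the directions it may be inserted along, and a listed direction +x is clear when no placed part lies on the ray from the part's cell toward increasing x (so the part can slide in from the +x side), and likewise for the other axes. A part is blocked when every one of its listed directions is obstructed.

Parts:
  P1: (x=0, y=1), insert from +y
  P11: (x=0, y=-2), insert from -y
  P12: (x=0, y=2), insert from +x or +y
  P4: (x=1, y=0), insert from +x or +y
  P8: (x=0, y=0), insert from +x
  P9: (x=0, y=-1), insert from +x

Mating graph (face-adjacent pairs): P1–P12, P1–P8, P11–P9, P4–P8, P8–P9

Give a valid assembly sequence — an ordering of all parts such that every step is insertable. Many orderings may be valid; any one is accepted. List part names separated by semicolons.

P11; P9; P8; P4; P1; P12

1. P11@(0, -2) [-y clear] — {P11}
2. P9@(0, -1) [+x clear] — {P11, P9}
3. P8@(0, 0) [+x clear] — {P11, P8, P9}
4. P4@(1, 0) [+x clear] — {P11, P4, P8, P9}
5. P1@(0, 1) [+y clear] — {P1, P11, P4, P8, P9}
6. P12@(0, 2) [+x clear] — {P1, P11, P12, P4, P8, P9}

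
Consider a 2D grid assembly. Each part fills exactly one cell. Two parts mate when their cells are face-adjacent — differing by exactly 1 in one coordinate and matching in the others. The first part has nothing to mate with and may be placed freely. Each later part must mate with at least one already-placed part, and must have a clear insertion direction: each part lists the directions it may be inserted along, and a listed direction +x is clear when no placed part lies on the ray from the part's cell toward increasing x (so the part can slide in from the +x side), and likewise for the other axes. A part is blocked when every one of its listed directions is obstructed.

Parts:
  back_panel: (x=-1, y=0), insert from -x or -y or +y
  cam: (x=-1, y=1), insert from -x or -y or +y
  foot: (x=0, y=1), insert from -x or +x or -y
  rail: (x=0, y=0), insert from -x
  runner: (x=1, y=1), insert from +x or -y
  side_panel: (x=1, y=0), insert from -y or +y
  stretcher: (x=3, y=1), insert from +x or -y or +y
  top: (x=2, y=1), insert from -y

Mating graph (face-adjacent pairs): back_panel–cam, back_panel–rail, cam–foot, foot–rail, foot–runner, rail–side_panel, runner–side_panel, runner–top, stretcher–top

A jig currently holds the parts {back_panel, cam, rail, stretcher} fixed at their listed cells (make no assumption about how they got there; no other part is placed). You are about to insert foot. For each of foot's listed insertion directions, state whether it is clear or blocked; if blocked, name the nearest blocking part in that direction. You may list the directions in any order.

-x: nearest on ray is cam@(-1, 1) ⇒ blocked
+x: nearest on ray is stretcher@(3, 1) ⇒ blocked
-y: nearest on ray is rail@(0, 0) ⇒ blocked

+x: blocked by stretcher; -x: blocked by cam; -y: blocked by rail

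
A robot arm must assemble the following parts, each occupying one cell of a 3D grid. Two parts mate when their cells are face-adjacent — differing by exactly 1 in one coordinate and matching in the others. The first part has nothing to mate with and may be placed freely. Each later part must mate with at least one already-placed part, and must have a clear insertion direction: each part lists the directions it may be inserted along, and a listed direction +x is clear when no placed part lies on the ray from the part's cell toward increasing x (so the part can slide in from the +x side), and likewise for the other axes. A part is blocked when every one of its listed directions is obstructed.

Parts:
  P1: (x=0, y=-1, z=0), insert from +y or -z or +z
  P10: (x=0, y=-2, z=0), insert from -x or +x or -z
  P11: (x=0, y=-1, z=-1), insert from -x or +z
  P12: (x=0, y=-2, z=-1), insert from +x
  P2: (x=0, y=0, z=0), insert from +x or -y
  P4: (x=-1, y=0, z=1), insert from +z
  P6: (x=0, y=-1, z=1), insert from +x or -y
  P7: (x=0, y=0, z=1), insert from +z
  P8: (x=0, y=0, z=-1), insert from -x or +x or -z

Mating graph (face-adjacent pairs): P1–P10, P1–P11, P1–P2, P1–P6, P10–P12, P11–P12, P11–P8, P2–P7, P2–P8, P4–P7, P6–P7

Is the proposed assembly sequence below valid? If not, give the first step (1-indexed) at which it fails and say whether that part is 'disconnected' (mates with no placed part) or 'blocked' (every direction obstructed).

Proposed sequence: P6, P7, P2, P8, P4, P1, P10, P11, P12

Valid

1. P6@(0, -1, 1) [+x clear] — {P6}
2. P7@(0, 0, 1) [+z clear] — {P6, P7}
3. P2@(0, 0, 0) [+x clear] — {P2, P6, P7}
4. P8@(0, 0, -1) [-x clear] — {P2, P6, P7, P8}
5. P4@(-1, 0, 1) [+z clear] — {P2, P4, P6, P7, P8}
6. P1@(0, -1, 0) [-z clear] — {P1, P2, P4, P6, P7, P8}
7. P10@(0, -2, 0) [-x clear] — {P1, P10, P2, P4, P6, P7, P8}
8. P11@(0, -1, -1) [-x clear] — {P1, P10, P11, P2, P4, P6, P7, P8}
9. P12@(0, -2, -1) [+x clear] — {P1, P10, P11, P12, P2, P4, P6, P7, P8}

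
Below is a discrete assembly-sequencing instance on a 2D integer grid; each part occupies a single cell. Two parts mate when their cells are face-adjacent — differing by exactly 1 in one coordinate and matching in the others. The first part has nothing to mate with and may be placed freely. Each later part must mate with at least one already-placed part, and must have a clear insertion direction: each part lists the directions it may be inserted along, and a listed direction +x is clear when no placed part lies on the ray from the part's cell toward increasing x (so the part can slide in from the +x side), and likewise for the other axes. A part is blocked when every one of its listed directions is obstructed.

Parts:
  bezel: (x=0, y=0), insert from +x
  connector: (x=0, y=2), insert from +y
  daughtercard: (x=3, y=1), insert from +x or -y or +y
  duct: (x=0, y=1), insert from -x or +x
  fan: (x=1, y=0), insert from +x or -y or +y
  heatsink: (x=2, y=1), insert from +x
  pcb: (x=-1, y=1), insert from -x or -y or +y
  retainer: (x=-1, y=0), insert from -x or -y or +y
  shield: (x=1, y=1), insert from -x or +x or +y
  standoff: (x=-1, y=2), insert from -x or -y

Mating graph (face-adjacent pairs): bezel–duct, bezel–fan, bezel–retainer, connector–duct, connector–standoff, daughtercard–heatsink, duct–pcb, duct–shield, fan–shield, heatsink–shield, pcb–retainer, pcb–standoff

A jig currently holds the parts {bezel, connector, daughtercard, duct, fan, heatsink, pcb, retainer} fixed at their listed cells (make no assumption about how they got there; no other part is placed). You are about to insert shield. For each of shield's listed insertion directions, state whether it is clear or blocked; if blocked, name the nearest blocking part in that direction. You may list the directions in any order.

-x: nearest on ray is duct@(0, 1) ⇒ blocked
+x: nearest on ray is heatsink@(2, 1) ⇒ blocked
+y: ray from shield(1, 1) has no placed part ⇒ clear

+x: blocked by heatsink; +y: clear; -x: blocked by duct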